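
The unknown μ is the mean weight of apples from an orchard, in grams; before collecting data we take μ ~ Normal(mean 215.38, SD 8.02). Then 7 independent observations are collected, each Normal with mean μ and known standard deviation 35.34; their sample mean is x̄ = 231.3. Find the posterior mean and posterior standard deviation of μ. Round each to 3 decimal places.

With known σ, the Normal prior is conjugate. Weight on the data is w = (n/σ²)/(n/σ² + 1/τ₀²) = 0.00560486/(0.00560486+0.0155472) = 0.26498.
Posterior mean = w·x̄ + (1−w)·μ₀ = 0.26498·231.3 + 0.73502·215.38 = 219.598. Posterior variance = 1/(0.00560486+0.0155472) = 47.2768, so SD = 6.876.

Posterior mean ≈ 219.598; posterior SD ≈ 6.876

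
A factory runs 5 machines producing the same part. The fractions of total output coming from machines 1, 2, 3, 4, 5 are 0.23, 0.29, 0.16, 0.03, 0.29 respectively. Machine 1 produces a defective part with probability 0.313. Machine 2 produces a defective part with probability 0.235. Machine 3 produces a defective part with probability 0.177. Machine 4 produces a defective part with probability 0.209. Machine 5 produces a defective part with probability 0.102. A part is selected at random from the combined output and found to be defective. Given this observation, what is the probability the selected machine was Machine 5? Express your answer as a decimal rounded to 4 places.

Tabulate prior·likelihood by source: [1] prior 0.23, lik 0.313, product 0.07199; [2] prior 0.29, lik 0.235, product 0.06815; [3] prior 0.16, lik 0.177, product 0.02832; [4] prior 0.03, lik 0.209, product 0.006270; [5] prior 0.29, lik 0.102, product 0.02958.
Normalizing constant = 0.20431; the posterior for Machine 5 is its product over the sum, 0.02958/0.20431 = 0.1448.

Posterior probability ≈ 0.1448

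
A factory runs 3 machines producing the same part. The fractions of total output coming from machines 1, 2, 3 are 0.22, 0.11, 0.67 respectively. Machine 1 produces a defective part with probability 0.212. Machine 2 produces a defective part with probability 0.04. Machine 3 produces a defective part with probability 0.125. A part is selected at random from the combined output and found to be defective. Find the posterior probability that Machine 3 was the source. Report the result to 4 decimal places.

Tabulate prior·likelihood by source: [1] prior 0.22, lik 0.212, product 0.04664; [2] prior 0.11, lik 0.04, product 0.004400; [3] prior 0.67, lik 0.125, product 0.08375.
Normalizing constant = 0.13479; the posterior for Machine 3 is its product over the sum, 0.08375/0.13479 = 0.6213.

Posterior probability ≈ 0.6213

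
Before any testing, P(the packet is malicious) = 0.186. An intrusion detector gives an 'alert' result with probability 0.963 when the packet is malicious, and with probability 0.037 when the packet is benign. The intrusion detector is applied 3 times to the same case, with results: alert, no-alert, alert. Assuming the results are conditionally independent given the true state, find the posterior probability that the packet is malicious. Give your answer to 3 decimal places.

Posterior P(H) ≈ 0.856

Let H be the event that the packet is malicious; start with P(H) = 0.186. P('alert'|H) = 0.963, P('alert'|¬H) = 0.037.
Update on result 1 ('alert'): P(H) ← 0.963·0.1860 / (0.963·0.1860 + 0.037·0.8140) = 0.17912/0.20924 = 0.8561.
Update on result 2 ('no-alert'): P(H) ← 0.037·0.8561 / (0.037·0.8561 + 0.963·0.1439) = 0.031674/0.17029 = 0.1860.
Update on result 3 ('alert'): P(H) ← 0.963·0.1860 / (0.963·0.1860 + 0.037·0.8140) = 0.17912/0.20924 = 0.8561.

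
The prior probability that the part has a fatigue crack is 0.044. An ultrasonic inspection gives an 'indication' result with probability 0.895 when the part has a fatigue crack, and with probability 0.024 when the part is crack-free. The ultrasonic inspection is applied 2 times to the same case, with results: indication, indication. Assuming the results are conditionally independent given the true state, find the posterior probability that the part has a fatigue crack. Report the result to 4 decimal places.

Let H be the event that the part has a fatigue crack; start with P(H) = 0.044. P('indication'|H) = 0.895, P('indication'|¬H) = 0.024.
Update on result 1 ('indication'): P(H) ← 0.895·0.0440 / (0.895·0.0440 + 0.024·0.9560) = 0.039380/0.062324 = 0.6319.
Update on result 2 ('indication'): P(H) ← 0.895·0.6319 / (0.895·0.6319 + 0.024·0.3681) = 0.56551/0.57435 = 0.9846.

Posterior P(H) ≈ 0.9846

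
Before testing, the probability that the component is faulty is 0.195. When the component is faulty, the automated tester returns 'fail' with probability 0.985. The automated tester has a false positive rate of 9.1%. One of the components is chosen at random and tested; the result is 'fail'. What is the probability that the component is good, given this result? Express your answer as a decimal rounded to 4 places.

Let H be the event that the component is faulty. P(H) = 0.195, so P(¬H) = 0.805. With E the 'fail' result, P(E|H) = 0.985 and P(E|¬H) = 0.091.
P(E) = 0.985·0.195 + 0.091·0.805 = 0.19207 + 0.073255 = 0.26533.
By Bayes' theorem, P(H|E) = 0.19207 / 0.26533 = 0.7239. Hence P(¬H|E) = 1 − 0.7239 = 0.2761.

P(¬H | E) ≈ 0.2761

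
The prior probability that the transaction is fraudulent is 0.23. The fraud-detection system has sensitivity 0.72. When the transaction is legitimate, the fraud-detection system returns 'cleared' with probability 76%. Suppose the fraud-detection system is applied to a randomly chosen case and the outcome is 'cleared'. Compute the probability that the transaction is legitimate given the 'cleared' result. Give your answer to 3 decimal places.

P(¬H | E) ≈ 0.901

Let H be the event that the transaction is fraudulent. P(H) = 0.23, so P(¬H) = 0.77. With E the 'cleared' result, P(E|H) = 0.28 and P(E|¬H) = 0.76.
P(E) = 0.28·0.23 + 0.76·0.77 = 0.064400 + 0.58520 = 0.64960.
By Bayes' theorem, P(H|E) = 0.064400 / 0.64960 = 0.099. Hence P(¬H|E) = 1 − 0.099 = 0.901.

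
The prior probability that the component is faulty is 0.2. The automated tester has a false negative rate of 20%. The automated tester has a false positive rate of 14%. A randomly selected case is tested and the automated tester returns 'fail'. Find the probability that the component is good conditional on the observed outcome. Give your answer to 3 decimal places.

Let H be the event that the component is faulty. P(H) = 0.2, so P(¬H) = 0.8. With E the 'fail' result, P(E|H) = 0.8 and P(E|¬H) = 0.14.
P(E) = 0.8·0.2 + 0.14·0.8 = 0.16000 + 0.11200 = 0.27200.
By Bayes' theorem, P(H|E) = 0.16000 / 0.27200 = 0.588. Hence P(¬H|E) = 1 − 0.588 = 0.412.

P(¬H | E) ≈ 0.412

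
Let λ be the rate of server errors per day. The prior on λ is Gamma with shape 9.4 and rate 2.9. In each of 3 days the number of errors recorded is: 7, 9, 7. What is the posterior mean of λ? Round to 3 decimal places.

Posterior mean ≈ 5.492

Total count ∑xᵢ = 23 over n = 3 days.
Gamma is conjugate to the Poisson likelihood: posterior is Gamma(shape = 9.4+23 = 32.4, rate = 2.9+3 = 5.9).
E[λ | data] = 32.4/5.9 = 5.492.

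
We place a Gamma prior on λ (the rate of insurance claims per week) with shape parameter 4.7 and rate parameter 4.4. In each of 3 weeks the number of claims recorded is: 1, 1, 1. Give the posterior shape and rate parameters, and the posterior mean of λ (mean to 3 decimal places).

Total count ∑xᵢ = 3 over n = 3 weeks.
Gamma is conjugate to the Poisson likelihood: posterior is Gamma(shape = 4.7+3 = 7.7, rate = 4.4+3 = 7.4).
Posterior mean = shape/rate = 7.7/7.4 = 1.041.

Posterior: Gamma(shape=7.7, rate=7.4); mean ≈ 1.041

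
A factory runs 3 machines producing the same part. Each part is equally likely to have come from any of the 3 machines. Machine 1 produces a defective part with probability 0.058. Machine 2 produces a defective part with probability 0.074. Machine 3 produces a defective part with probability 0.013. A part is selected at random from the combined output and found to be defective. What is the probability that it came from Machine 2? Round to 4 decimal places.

P(defective|M1) = 0.058; P(defective|M2) = 0.074; P(defective|M3) = 0.013.
Prior × likelihood for each source: 0.333333·0.058=0.01933, 0.333333·0.074=0.02467, 0.333333·0.013=0.004333. Summing gives P(defective) = 0.048333.
P(Machine 2 | defective) = 0.02467 / 0.048333 = 0.5103.

Posterior probability ≈ 0.5103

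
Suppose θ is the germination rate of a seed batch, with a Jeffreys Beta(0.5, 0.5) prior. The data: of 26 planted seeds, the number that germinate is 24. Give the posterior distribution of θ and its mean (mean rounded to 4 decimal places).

Observing 24 successes and 2 failures updates Beta(0.5, 0.5) by adding the success and failure counts to the two shape parameters: α = 0.5+24 = 24.5, β = 0.5+2 = 2.5.
E[θ | data] = 24.5/(24.5+2.5) = 0.9074.

Posterior: Beta(24.5, 2.5); mean ≈ 0.9074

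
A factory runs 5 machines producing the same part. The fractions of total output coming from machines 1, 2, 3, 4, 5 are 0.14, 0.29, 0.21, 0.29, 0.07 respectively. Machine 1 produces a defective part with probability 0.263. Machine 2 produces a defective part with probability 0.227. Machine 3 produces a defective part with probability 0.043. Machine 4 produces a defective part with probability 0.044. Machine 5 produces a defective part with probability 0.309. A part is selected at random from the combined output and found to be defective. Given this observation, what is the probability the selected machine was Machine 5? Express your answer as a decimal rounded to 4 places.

Tabulate prior·likelihood by source: [1] prior 0.14, lik 0.263, product 0.03682; [2] prior 0.29, lik 0.227, product 0.06583; [3] prior 0.21, lik 0.043, product 0.009030; [4] prior 0.29, lik 0.044, product 0.01276; [5] prior 0.07, lik 0.309, product 0.02163.
Normalizing constant = 0.14607; the posterior for Machine 5 is its product over the sum, 0.02163/0.14607 = 0.1481.

Posterior probability ≈ 0.1481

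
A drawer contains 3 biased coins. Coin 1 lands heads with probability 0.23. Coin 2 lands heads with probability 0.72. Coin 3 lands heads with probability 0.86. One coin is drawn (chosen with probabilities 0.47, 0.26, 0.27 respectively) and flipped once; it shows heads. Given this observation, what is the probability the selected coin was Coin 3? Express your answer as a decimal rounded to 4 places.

Posterior probability ≈ 0.4402

Tabulate prior·likelihood by source: [1] prior 0.47, lik 0.23, product 0.1081; [2] prior 0.26, lik 0.72, product 0.1872; [3] prior 0.27, lik 0.86, product 0.2322.
Normalizing constant = 0.52750; the posterior for Coin 3 is its product over the sum, 0.2322/0.52750 = 0.4402.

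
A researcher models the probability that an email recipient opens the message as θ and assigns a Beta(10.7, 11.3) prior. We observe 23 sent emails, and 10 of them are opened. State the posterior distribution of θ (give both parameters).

Posterior: Beta(20.7, 24.3)

The binomial likelihood is conjugate to the Beta prior: with 10 successes and 13 failures, the posterior is Beta(10.7+10, 11.3+13) = Beta(20.7, 24.3).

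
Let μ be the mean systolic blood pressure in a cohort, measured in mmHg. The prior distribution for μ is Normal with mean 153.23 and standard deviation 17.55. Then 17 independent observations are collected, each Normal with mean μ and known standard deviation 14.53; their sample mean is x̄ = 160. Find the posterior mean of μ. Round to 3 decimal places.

Posterior mean ≈ 159.738

With known σ, the Normal prior is conjugate. Weight on the data is w = (n/σ²)/(n/σ² + 1/τ₀²) = 0.0805226/(0.0805226+0.00324673) = 0.96124.
Posterior mean = w·x̄ + (1−w)·μ₀ = 0.96124·160 + 0.038758·153.23 = 159.738.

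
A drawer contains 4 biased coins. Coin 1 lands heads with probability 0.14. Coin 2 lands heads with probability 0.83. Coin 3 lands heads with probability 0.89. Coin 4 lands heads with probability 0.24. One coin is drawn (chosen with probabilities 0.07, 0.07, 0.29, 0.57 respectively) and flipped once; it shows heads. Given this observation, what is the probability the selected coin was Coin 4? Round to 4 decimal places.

P(heads|C1) = 0.14; P(heads|C2) = 0.83; P(heads|C3) = 0.89; P(heads|C4) = 0.24.
Prior × likelihood for each source: 0.07·0.14=0.009800, 0.07·0.83=0.05810, 0.29·0.89=0.2581, 0.57·0.24=0.1368. Summing gives P(heads) = 0.46280.
P(Coin 4 | heads) = 0.1368 / 0.46280 = 0.2956.

Posterior probability ≈ 0.2956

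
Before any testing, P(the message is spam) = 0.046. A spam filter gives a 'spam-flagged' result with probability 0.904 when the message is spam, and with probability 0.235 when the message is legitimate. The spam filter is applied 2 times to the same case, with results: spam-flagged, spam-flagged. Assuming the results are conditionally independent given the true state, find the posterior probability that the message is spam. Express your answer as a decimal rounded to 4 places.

Posterior P(H) ≈ 0.4164

With H the event that the message is spam, the joint likelihood of the observed sequence is P(data|H) = 0.904·0.904 = 0.81722 and P(data|¬H) = 0.235·0.235 = 0.055225.
Bayes: P(H|data) = 0.046·0.81722 / (0.046·0.81722 + 0.954·0.055225) = 0.037592/0.090277 = 0.4164.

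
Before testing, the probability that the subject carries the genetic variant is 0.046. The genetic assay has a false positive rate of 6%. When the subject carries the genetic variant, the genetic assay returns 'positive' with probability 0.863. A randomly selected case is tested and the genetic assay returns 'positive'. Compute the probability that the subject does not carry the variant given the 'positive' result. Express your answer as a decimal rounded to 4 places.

Let H be the event that the subject carries the genetic variant. P(H) = 0.046, so P(¬H) = 0.954. With E the 'positive' result, P(E|H) = 0.863 and P(E|¬H) = 0.06.
P(E) = 0.863·0.046 + 0.06·0.954 = 0.039698 + 0.057240 = 0.096938.
By Bayes' theorem, P(H|E) = 0.039698 / 0.096938 = 0.4095. Hence P(¬H|E) = 1 − 0.4095 = 0.5905.

P(¬H | E) ≈ 0.5905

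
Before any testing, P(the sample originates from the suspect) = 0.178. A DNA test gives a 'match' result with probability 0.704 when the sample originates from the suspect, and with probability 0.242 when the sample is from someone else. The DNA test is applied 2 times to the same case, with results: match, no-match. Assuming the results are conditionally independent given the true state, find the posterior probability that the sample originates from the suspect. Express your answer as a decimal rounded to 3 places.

Posterior P(H) ≈ 0.197

With H the event that the sample originates from the suspect, the joint likelihood of the observed sequence is P(data|H) = 0.704·0.296 = 0.20838 and P(data|¬H) = 0.242·0.758 = 0.18344.
Bayes: P(H|data) = 0.178·0.20838 / (0.178·0.20838 + 0.822·0.18344) = 0.037092/0.18788 = 0.1974.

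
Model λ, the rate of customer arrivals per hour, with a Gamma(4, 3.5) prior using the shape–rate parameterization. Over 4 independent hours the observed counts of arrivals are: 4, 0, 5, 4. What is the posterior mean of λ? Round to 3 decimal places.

Total count ∑xᵢ = 13 over n = 4 hours.
Gamma is conjugate to the Poisson likelihood: posterior is Gamma(shape = 4+13 = 17, rate = 3.5+4 = 7.5).
Posterior mean = shape/rate = 17/7.5 = 2.267.

Posterior mean ≈ 2.267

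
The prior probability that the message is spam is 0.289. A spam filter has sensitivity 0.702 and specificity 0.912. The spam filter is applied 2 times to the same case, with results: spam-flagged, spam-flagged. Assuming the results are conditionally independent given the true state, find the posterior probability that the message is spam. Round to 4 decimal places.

With H the event that the message is spam, the joint likelihood of the observed sequence is P(data|H) = 0.702·0.702 = 0.49280 and P(data|¬H) = 0.088·0.088 = 0.0077440.
Bayes: P(H|data) = 0.289·0.49280 / (0.289·0.49280 + 0.711·0.0077440) = 0.14242/0.14793 = 0.9628.

Posterior P(H) ≈ 0.9628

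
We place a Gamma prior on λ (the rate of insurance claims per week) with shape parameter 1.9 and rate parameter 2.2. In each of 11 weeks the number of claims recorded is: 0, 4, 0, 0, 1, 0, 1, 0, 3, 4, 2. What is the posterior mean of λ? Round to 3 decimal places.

Posterior mean ≈ 1.280

Total count ∑xᵢ = 15 over n = 11 weeks.
Gamma is conjugate to the Poisson likelihood: posterior is Gamma(shape = 1.9+15 = 16.9, rate = 2.2+11 = 13.2).
E[λ | data] = 16.9/13.2 = 1.280.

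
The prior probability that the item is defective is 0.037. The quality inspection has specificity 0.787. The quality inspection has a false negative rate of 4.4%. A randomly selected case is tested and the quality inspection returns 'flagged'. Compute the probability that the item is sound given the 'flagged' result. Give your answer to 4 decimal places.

Let H be the event that the item is defective. P(H) = 0.037, so P(¬H) = 0.963. With E the 'flagged' result, P(E|H) = 0.956 and P(E|¬H) = 0.213.
P(E) = 0.956·0.037 + 0.213·0.963 = 0.035372 + 0.20512 = 0.24049.
By Bayes' theorem, P(H|E) = 0.035372 / 0.24049 = 0.1471. Hence P(¬H|E) = 1 − 0.1471 = 0.8529.

P(¬H | E) ≈ 0.8529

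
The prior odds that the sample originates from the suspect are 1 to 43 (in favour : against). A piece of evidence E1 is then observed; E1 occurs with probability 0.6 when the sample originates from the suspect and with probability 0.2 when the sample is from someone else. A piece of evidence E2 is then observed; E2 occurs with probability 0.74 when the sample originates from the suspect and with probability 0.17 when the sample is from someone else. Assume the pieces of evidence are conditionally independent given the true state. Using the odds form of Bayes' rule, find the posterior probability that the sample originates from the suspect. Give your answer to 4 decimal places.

Posterior probability ≈ 0.2329

Prior odds = 1/43 = 0.023256. In log-odds, ln(0.023256) = -3.7612.
Add log likelihood ratios: ln(3.0000) + ln(4.3529) = 2.5695.
Posterior log-odds = -1.1917, so posterior odds = exp(-1.1917) = 0.30369. Converting, P(H|E) = 0.30369/1.3037 = 0.2329.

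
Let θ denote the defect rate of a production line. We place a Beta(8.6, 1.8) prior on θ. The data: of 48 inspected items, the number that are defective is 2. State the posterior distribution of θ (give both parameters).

Observing 2 successes and 46 failures updates Beta(8.6, 1.8) by adding the success and failure counts to the two shape parameters: α = 8.6+2 = 10.6, β = 1.8+46 = 47.8.

Posterior: Beta(10.6, 47.8)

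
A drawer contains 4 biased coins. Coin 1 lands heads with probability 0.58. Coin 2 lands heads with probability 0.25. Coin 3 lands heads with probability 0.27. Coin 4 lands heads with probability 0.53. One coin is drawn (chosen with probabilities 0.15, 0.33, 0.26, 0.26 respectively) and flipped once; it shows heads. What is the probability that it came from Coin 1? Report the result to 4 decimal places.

P(heads|C1) = 0.58; P(heads|C2) = 0.25; P(heads|C3) = 0.27; P(heads|C4) = 0.53.
Prior × likelihood for each source: 0.15·0.58=0.08700, 0.33·0.25=0.08250, 0.26·0.27=0.07020, 0.26·0.53=0.1378. Summing gives P(heads) = 0.37750.
P(Coin 1 | heads) = 0.08700 / 0.37750 = 0.2305.

Posterior probability ≈ 0.2305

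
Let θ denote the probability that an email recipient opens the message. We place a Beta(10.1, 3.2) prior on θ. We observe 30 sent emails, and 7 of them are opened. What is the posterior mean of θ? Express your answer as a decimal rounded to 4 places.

Posterior mean ≈ 0.3949

Observing 7 successes and 23 failures updates Beta(10.1, 3.2) by adding the success and failure counts to the two shape parameters: α = 10.1+7 = 17.1, β = 3.2+23 = 26.2.
E[θ | data] = 17.1/(17.1+26.2) = 0.3949.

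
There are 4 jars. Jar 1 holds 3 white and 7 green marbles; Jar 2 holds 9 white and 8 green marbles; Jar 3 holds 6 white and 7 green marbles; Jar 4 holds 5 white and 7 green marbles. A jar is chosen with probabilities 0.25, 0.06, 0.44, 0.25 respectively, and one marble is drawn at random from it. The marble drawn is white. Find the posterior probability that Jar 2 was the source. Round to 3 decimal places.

Tabulate prior·likelihood by source: [1] prior 0.25, lik 0.3, product 0.07500; [2] prior 0.06, lik 0.5294, product 0.03176; [3] prior 0.44, lik 0.4615, product 0.2031; [4] prior 0.25, lik 0.4167, product 0.1042.
Normalizing constant = 0.41401; the posterior for Jar 2 is its product over the sum, 0.03176/0.41401 = 0.077.

Posterior probability ≈ 0.077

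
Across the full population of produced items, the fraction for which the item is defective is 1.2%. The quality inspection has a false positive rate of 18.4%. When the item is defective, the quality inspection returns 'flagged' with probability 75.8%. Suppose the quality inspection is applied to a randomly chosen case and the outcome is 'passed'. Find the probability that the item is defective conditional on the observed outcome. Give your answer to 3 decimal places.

Let H be the event that the item is defective. P(H) = 0.012, so P(¬H) = 0.988. With E the 'passed' result, P(E|H) = 0.242 and P(E|¬H) = 0.816.
P(E) = 0.242·0.012 + 0.816·0.988 = 0.0029040 + 0.80621 = 0.80911.
By Bayes' theorem, P(H|E) = 0.0029040 / 0.80911 = 0.004.

P(H | E) ≈ 0.004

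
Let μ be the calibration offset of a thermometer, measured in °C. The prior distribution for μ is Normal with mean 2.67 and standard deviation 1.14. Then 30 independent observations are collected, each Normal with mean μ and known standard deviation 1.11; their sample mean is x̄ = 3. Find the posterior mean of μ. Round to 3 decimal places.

Posterior mean ≈ 2.990

Prior precision 1/τ₀² = 1/1.14² = 0.769468; data precision n/σ² = 30/1.11² = 24.3487.
Posterior precision = 0.769468 + 24.3487 = 25.1181.
Posterior mean = (0.769468·2.67 + 24.3487·3) / 25.1181 = 2.990.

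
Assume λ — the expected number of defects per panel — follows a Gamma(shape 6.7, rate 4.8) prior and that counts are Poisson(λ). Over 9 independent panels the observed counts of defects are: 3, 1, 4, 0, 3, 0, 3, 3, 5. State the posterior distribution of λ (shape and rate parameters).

Total count ∑xᵢ = 22 over n = 9 panels.
Gamma is conjugate to the Poisson likelihood: posterior is Gamma(shape = 6.7+22 = 28.7, rate = 4.8+9 = 13.8).

Posterior: Gamma(shape=28.7, rate=13.8)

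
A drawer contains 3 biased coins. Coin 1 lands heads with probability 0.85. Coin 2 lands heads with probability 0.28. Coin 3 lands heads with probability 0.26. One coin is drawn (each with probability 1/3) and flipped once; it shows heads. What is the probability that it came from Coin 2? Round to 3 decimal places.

Tabulate prior·likelihood by source: [1] prior 0.333333, lik 0.85, product 0.2833; [2] prior 0.333333, lik 0.28, product 0.09333; [3] prior 0.333333, lik 0.26, product 0.08667.
Normalizing constant = 0.46333; the posterior for Coin 2 is its product over the sum, 0.09333/0.46333 = 0.201.

Posterior probability ≈ 0.201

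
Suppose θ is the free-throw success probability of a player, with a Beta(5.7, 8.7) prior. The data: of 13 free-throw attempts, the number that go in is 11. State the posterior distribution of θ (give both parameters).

Posterior: Beta(16.7, 10.7)

The binomial likelihood is conjugate to the Beta prior: with 11 successes and 2 failures, the posterior is Beta(5.7+11, 8.7+2) = Beta(16.7, 10.7).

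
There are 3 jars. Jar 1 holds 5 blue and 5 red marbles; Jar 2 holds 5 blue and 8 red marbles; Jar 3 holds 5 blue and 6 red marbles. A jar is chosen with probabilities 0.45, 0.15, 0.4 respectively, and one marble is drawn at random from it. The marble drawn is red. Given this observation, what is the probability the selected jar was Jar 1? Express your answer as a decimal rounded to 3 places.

Posterior probability ≈ 0.420

Tabulate prior·likelihood by source: [1] prior 0.45, lik 0.5, product 0.2250; [2] prior 0.15, lik 0.6154, product 0.09231; [3] prior 0.4, lik 0.5455, product 0.2182.
Normalizing constant = 0.53549; the posterior for Jar 1 is its product over the sum, 0.2250/0.53549 = 0.420.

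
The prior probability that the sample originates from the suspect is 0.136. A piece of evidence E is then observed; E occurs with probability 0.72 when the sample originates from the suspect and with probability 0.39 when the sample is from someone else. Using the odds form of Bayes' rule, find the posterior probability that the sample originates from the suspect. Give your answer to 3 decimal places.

Prior odds = 0.136/(1−0.136) = 0.15741.
Likelihood ratio for E = 0.72/0.39 = 1.8462.
Posterior odds = prior odds × LR = 0.29060.
Posterior probability = odds/(1+odds) = 0.29060/1.2906 = 0.225.

Posterior probability ≈ 0.225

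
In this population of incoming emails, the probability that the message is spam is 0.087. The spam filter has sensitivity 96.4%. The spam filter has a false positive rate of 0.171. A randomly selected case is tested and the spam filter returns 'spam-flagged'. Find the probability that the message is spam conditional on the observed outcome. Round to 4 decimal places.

P(H | E) ≈ 0.3495

Let H be the event that the message is spam. P(H) = 0.087, so P(¬H) = 0.913. With E the 'spam-flagged' result, P(E|H) = 0.964 and P(E|¬H) = 0.171.
P(E) = 0.964·0.087 + 0.171·0.913 = 0.083868 + 0.15612 = 0.23999.
By Bayes' theorem, P(H|E) = 0.083868 / 0.23999 = 0.3495.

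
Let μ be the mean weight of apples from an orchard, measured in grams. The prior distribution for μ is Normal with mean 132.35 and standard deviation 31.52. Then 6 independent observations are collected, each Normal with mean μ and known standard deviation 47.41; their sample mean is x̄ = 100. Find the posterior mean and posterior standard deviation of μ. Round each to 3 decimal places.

With known σ, the Normal prior is conjugate. Weight on the data is w = (n/σ²)/(n/σ² + 1/τ₀²) = 0.00266939/(0.00266939+0.00100653) = 0.72618.
Posterior mean = w·x̄ + (1−w)·μ₀ = 0.72618·100 + 0.27382·132.35 = 108.858. Posterior variance = 1/(0.00266939+0.00100653) = 272.041, so SD = 16.494.

Posterior mean ≈ 108.858; posterior SD ≈ 16.494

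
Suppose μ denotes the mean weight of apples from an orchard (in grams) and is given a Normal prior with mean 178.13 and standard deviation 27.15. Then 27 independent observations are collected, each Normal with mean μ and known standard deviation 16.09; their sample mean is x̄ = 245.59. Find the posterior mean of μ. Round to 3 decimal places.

Prior precision 1/τ₀² = 1/27.15² = 0.00135663; data precision n/σ² = 27/16.09² = 0.104292.
Posterior precision = 0.00135663 + 0.104292 = 0.105649.
Posterior mean = (0.00135663·178.13 + 0.104292·245.59) / 0.105649 = 244.724.

Posterior mean ≈ 244.724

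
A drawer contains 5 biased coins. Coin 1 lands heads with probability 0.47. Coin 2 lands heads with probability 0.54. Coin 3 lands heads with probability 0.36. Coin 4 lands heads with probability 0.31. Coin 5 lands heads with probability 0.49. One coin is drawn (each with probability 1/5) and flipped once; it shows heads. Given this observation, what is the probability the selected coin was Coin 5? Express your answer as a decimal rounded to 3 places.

Posterior probability ≈ 0.226

P(heads|C1) = 0.47; P(heads|C2) = 0.54; P(heads|C3) = 0.36; P(heads|C4) = 0.31; P(heads|C5) = 0.49.
Prior × likelihood for each source: 0.2·0.47=0.09400, 0.2·0.54=0.1080, 0.2·0.36=0.07200, 0.2·0.31=0.06200, 0.2·0.49=0.09800. Summing gives P(heads) = 0.43400.
P(Coin 5 | heads) = 0.09800 / 0.43400 = 0.226.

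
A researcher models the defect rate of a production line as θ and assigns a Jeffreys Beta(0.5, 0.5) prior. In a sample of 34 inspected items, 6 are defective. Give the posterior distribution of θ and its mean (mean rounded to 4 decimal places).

Posterior: Beta(6.5, 28.5); mean ≈ 0.1857

The binomial likelihood is conjugate to the Beta prior: with 6 successes and 28 failures, the posterior is Beta(0.5+6, 0.5+28) = Beta(6.5, 28.5).
Posterior mean = α/(α+β) = 6.5/35 = 0.1857.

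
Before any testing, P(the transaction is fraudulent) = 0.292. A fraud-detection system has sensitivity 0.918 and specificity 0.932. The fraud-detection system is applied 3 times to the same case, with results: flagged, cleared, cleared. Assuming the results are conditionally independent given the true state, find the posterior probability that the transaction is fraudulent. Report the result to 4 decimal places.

Posterior P(H) ≈ 0.0413

Let H be the event that the transaction is fraudulent; start with P(H) = 0.292. P('flagged'|H) = 0.918, P('flagged'|¬H) = 0.068.
Update on result 1 ('flagged'): P(H) ← 0.918·0.2920 / (0.918·0.2920 + 0.068·0.7080) = 0.26806/0.31620 = 0.8477.
Update on result 2 ('cleared'): P(H) ← 0.082·0.8477 / (0.082·0.8477 + 0.932·0.1523) = 0.069515/0.21142 = 0.3288.
Update on result 3 ('cleared'): P(H) ← 0.082·0.3288 / (0.082·0.3288 + 0.932·0.6712) = 0.026962/0.65252 = 0.0413.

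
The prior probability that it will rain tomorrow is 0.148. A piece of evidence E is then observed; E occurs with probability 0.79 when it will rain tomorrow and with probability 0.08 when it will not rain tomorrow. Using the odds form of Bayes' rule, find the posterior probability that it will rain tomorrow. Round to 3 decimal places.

Prior odds = 0.148/(1−0.148) = 0.17371.
Likelihood ratio for E = 0.79/0.08 = 9.8750.
Posterior odds = prior odds × LR = 1.7154.
Posterior probability = odds/(1+odds) = 1.7154/2.7154 = 0.632.

Posterior probability ≈ 0.632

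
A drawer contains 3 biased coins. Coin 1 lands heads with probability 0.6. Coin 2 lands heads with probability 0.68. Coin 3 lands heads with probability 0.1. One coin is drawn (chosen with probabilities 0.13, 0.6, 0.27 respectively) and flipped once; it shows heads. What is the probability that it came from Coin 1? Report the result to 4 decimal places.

P(heads|C1) = 0.6; P(heads|C2) = 0.68; P(heads|C3) = 0.1.
Prior × likelihood for each source: 0.13·0.6=0.07800, 0.6·0.68=0.4080, 0.27·0.1=0.02700. Summing gives P(heads) = 0.51300.
P(Coin 1 | heads) = 0.07800 / 0.51300 = 0.1520.

Posterior probability ≈ 0.1520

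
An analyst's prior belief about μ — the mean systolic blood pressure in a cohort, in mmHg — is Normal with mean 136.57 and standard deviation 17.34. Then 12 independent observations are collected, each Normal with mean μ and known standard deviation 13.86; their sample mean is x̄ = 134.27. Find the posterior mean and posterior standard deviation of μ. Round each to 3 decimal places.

Posterior mean ≈ 134.386; posterior SD ≈ 3.899

With known σ, the Normal prior is conjugate. Weight on the data is w = (n/σ²)/(n/σ² + 1/τ₀²) = 0.0624676/(0.0624676+0.00332584) = 0.94945.
Posterior mean = w·x̄ + (1−w)·μ₀ = 0.94945·134.27 + 0.050550·136.57 = 134.386. Posterior variance = 1/(0.0624676+0.00332584) = 15.1991, so SD = 3.899.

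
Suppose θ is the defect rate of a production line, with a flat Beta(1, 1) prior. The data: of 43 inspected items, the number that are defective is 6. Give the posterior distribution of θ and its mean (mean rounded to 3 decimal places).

Observing 6 successes and 37 failures updates Beta(1, 1) by adding the success and failure counts to the two shape parameters: α = 1+6 = 7, β = 1+37 = 38.
E[θ | data] = 7/(7+38) = 0.156.

Posterior: Beta(7, 38); mean ≈ 0.156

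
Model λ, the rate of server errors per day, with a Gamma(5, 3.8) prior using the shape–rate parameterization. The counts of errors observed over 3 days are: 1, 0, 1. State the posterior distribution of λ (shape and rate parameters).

The Poisson likelihood adds the total count to the shape and the number of exposure periods to the rate. Here ∑xᵢ = 2 and n = 3, so shape 5→7 and rate 3.8→6.8.

Posterior: Gamma(shape=7, rate=6.8)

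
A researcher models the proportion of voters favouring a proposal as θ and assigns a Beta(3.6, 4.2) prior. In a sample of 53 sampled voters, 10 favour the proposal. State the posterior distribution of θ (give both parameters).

Posterior: Beta(13.6, 47.2)

Observing 10 successes and 43 failures updates Beta(3.6, 4.2) by adding the success and failure counts to the two shape parameters: α = 3.6+10 = 13.6, β = 4.2+43 = 47.2.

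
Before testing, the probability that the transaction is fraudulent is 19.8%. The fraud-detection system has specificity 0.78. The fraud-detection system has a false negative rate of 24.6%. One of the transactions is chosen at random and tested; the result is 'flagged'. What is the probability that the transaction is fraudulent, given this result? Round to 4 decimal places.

Let H be the event that the transaction is fraudulent. P(H) = 0.198, so P(¬H) = 0.802. With E the 'flagged' result, P(E|H) = 0.754 and P(E|¬H) = 0.22.
P(E) = 0.754·0.198 + 0.22·0.802 = 0.14929 + 0.17644 = 0.32573.
By Bayes' theorem, P(H|E) = 0.14929 / 0.32573 = 0.4583.

P(H | E) ≈ 0.4583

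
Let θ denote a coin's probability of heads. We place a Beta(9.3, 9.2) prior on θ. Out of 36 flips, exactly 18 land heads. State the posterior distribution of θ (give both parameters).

Observing 18 successes and 18 failures updates Beta(9.3, 9.2) by adding the success and failure counts to the two shape parameters: α = 9.3+18 = 27.3, β = 9.2+18 = 27.2.

Posterior: Beta(27.3, 27.2)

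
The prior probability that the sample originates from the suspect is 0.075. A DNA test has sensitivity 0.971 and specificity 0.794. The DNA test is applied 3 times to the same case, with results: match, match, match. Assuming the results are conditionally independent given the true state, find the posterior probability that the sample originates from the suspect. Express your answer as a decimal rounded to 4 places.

Posterior P(H) ≈ 0.8946

Let H be the event that the sample originates from the suspect; start with P(H) = 0.075. P('match'|H) = 0.971, P('match'|¬H) = 0.206.
Update on result 1 ('match'): P(H) ← 0.971·0.0750 / (0.971·0.0750 + 0.206·0.9250) = 0.072825/0.26338 = 0.2765.
Update on result 2 ('match'): P(H) ← 0.971·0.2765 / (0.971·0.2765 + 0.206·0.7235) = 0.26849/0.41753 = 0.6430.
Update on result 3 ('match'): P(H) ← 0.971·0.6430 / (0.971·0.6430 + 0.206·0.3570) = 0.62439/0.69793 = 0.8946.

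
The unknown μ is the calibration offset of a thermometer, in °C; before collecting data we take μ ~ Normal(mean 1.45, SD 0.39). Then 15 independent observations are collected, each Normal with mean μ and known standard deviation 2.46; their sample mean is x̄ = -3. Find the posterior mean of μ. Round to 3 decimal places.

With known σ, the Normal prior is conjugate. Weight on the data is w = (n/σ²)/(n/σ² + 1/τ₀²) = 2.47868/(2.47868+6.57462) = 0.27379.
Posterior mean = w·x̄ + (1−w)·μ₀ = 0.27379·-3 + 0.72621·1.45 = 0.232.

Posterior mean ≈ 0.232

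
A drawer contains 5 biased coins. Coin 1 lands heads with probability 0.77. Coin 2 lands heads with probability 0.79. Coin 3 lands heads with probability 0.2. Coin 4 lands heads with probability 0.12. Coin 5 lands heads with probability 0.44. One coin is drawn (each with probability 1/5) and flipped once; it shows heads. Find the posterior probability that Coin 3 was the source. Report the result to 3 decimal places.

Tabulate prior·likelihood by source: [1] prior 0.2, lik 0.77, product 0.1540; [2] prior 0.2, lik 0.79, product 0.1580; [3] prior 0.2, lik 0.2, product 0.04000; [4] prior 0.2, lik 0.12, product 0.02400; [5] prior 0.2, lik 0.44, product 0.08800.
Normalizing constant = 0.46400; the posterior for Coin 3 is its product over the sum, 0.04000/0.46400 = 0.086.

Posterior probability ≈ 0.086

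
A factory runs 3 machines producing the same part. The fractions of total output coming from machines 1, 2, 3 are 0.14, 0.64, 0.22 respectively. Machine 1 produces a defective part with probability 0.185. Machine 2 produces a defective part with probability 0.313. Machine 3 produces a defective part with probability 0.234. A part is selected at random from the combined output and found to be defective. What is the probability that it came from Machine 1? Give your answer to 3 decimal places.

Posterior probability ≈ 0.093

P(defective|M1) = 0.185; P(defective|M2) = 0.313; P(defective|M3) = 0.234.
Prior × likelihood for each source: 0.14·0.185=0.02590, 0.64·0.313=0.2003, 0.22·0.234=0.05148. Summing gives P(defective) = 0.27770.
P(Machine 1 | defective) = 0.02590 / 0.27770 = 0.093.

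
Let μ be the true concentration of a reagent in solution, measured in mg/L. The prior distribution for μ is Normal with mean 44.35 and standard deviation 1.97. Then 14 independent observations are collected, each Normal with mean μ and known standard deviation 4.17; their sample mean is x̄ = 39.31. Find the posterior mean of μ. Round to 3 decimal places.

Posterior mean ≈ 40.532

Prior precision 1/τ₀² = 1/1.97² = 0.257672; data precision n/σ² = 14/4.17² = 0.805111.
Posterior precision = 0.257672 + 0.805111 = 1.06278.
Posterior mean = (0.257672·44.35 + 0.805111·39.31) / 1.06278 = 40.532.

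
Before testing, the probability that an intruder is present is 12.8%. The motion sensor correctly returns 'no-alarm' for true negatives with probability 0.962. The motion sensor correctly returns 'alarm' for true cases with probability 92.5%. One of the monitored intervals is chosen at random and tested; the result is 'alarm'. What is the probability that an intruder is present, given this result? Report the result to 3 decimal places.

Write H for 'an intruder is present'. Prior odds H:¬H = 0.128/0.872 = 0.14679. For the 'alarm' outcome, the likelihood ratio is 0.925/0.038 = 24.342.
Posterior odds = 0.14679 × 24.342 = 3.5732, so P(H|E) = 3.5732/(1+3.5732) = 0.781.

P(H | E) ≈ 0.781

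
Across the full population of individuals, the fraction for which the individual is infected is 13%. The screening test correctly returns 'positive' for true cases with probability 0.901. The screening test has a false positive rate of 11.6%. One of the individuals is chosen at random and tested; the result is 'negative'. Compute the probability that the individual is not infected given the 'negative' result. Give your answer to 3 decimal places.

Write H for 'the individual is infected'. Prior odds H:¬H = 0.13/0.87 = 0.14943. For the 'negative' outcome, the likelihood ratio is 0.099/0.884 = 0.11199.
Posterior odds = 0.14943 × 0.11199 = 0.016734, so P(H|E) = 0.016734/(1+0.016734) = 0.016. Then P(¬H|E) = 1 − 0.016 = 0.984.

P(¬H | E) ≈ 0.984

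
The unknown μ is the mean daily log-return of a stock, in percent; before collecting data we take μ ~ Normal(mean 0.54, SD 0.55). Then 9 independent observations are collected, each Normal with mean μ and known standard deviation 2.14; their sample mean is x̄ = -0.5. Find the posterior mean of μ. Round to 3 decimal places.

With known σ, the Normal prior is conjugate. Weight on the data is w = (n/σ²)/(n/σ² + 1/τ₀²) = 1.96524/(1.96524+3.30579) = 0.37284.
Posterior mean = w·x̄ + (1−w)·μ₀ = 0.37284·-0.5 + 0.62716·0.54 = 0.152.

Posterior mean ≈ 0.152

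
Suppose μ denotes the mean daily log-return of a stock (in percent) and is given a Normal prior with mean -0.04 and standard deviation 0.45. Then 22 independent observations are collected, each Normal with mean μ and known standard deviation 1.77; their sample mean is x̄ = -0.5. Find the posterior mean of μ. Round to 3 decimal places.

Posterior mean ≈ -0.310

Prior precision 1/τ₀² = 1/0.45² = 4.93827; data precision n/σ² = 22/1.77² = 7.02225.
Posterior precision = 4.93827 + 7.02225 = 11.9605.
Posterior mean = (4.93827·-0.04 + 7.02225·-0.5) / 11.9605 = -0.310.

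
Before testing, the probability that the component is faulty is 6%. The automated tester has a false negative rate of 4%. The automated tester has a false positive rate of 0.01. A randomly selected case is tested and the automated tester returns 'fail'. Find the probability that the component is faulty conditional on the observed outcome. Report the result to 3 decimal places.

Write H for 'the component is faulty'. Prior odds H:¬H = 0.06/0.94 = 0.063830. For the 'fail' outcome, the likelihood ratio is 0.96/0.01 = 96.000.
Posterior odds = 0.063830 × 96.000 = 6.1277, so P(H|E) = 6.1277/(1+6.1277) = 0.860.

P(H | E) ≈ 0.860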